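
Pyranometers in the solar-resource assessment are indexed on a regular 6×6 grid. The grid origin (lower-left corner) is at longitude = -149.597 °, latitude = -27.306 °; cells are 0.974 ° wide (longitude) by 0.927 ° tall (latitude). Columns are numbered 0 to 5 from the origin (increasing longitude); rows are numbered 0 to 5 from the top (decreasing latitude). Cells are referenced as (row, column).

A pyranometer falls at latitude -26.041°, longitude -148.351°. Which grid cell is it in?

(4, 1)

Column index: ⌊(-148.351 − -149.597) / 0.974⌋ = ⌊1.279⌋ = 1
Row offset from origin: ⌊(-26.041 − -27.306) / 0.927⌋ = ⌊1.365⌋ = 1 → row 4 (counted from top)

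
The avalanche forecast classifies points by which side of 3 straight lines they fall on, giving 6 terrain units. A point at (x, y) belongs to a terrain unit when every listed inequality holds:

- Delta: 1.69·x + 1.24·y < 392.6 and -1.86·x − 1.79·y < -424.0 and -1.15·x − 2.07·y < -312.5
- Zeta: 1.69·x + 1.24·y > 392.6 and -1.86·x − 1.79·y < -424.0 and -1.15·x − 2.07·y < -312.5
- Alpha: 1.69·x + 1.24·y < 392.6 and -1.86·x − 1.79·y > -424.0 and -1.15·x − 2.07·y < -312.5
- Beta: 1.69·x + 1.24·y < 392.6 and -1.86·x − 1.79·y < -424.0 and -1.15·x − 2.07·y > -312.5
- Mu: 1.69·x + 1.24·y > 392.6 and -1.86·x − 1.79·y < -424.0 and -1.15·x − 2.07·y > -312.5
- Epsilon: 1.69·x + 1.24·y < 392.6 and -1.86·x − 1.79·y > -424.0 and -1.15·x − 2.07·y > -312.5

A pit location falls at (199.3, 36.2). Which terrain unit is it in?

1.69·199.3 + 1.24·36.2 = 381.705, which is < 392.6
-1.86·199.3 − 1.79·36.2 = -435.496, which is < -424.0
-1.15·199.3 − 2.07·36.2 = -304.129, which is > -312.5
This sign pattern matches Beta.

Beta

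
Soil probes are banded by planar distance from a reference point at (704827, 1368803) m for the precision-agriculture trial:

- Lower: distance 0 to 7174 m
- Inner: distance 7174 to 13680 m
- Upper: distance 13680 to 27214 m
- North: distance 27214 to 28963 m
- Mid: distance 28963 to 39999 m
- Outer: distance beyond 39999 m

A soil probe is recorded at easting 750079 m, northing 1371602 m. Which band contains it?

Outer

Distance = √((750079−704827)² + (1371602−1368803)²) = √(2047743504.000 + 7834401.000) = 45338.482 m.
39999 ≤ 45338.482 < ∞ → Outer.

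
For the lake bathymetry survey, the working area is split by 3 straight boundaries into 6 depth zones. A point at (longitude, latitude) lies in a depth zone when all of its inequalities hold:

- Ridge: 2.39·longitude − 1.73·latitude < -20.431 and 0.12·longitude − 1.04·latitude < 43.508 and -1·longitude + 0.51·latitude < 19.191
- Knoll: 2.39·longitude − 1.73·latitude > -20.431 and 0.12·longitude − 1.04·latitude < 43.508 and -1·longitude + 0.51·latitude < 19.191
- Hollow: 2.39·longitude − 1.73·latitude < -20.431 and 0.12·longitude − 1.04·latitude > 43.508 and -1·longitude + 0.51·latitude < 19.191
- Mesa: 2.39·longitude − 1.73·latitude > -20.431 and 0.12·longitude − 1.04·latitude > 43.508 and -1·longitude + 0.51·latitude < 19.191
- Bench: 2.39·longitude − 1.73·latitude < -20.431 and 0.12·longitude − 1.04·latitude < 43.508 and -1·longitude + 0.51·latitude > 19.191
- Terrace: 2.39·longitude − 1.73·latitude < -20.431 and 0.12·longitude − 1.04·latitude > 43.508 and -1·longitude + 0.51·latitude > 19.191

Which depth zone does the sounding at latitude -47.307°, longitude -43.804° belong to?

2.39·-43.804 − 1.73·-47.307 = -22.850, which is < -20.431
0.12·-43.804 − 1.04·-47.307 = 43.943, which is > 43.508
-1·-43.804 + 0.51·-47.307 = 19.677, which is > 19.191
This sign pattern matches Terrace.

Terrace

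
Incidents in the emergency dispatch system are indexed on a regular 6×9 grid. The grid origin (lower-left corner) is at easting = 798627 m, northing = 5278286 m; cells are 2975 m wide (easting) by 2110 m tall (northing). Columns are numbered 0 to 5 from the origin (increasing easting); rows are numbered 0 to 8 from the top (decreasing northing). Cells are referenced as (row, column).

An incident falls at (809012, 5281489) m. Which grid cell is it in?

Column index: ⌊(809012 − 798627) / 2975⌋ = ⌊3.491⌋ = 3
Row offset from origin: ⌊(5281489 − 5278286) / 2110⌋ = ⌊1.518⌋ = 1 → row 7 (counted from top)

(7, 3)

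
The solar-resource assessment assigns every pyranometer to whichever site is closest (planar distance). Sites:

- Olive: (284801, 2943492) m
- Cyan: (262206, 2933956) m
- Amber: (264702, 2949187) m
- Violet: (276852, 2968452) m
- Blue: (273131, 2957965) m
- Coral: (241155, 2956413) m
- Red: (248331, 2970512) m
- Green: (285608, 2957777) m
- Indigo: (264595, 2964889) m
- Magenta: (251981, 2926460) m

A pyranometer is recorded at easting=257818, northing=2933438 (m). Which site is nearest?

Cyan

Squared distances to each site:
Olive: 829165205.000; Cyan: 19522868.000; Amber: 295420457.000; Violet: 1588273352.000; Blue: 836061698.000; Coral: 805506194.000; Red: 1464484645.000; Green: 1364671021.000; Indigo: 1035093130.000; Magenta: 82763053.000.
Minimum at Cyan.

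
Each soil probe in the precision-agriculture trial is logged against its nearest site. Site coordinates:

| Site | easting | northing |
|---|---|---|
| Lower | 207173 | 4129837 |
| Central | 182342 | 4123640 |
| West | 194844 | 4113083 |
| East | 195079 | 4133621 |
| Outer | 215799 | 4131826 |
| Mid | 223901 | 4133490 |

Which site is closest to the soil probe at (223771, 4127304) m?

Squared distances to each site:
Lower: 281909693.000; Central: 1729786937.000; West: 1039008170.000; East: 863135353.000; Outer: 84001268.000; Mid: 38283496.000.
Minimum at Mid.

Mid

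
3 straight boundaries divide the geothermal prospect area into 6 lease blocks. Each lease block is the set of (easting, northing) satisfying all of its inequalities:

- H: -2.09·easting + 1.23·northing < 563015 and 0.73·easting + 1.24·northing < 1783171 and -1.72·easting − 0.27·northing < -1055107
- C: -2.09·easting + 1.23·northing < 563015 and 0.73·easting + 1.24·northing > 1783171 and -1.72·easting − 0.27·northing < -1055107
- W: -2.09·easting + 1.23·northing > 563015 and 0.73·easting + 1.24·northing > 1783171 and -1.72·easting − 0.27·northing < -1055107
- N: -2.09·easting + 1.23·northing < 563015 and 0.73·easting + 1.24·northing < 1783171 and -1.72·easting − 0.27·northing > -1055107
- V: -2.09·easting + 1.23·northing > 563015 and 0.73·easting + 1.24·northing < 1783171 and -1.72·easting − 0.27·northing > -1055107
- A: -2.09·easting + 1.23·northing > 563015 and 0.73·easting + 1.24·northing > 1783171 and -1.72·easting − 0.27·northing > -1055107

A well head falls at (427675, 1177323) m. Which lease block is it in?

-2.09·427675 + 1.23·1177323 = 554266.540, which is < 563015
0.73·427675 + 1.24·1177323 = 1772083.270, which is < 1783171
-1.72·427675 − 0.27·1177323 = -1053478.210, which is > -1055107
This sign pattern matches N.

N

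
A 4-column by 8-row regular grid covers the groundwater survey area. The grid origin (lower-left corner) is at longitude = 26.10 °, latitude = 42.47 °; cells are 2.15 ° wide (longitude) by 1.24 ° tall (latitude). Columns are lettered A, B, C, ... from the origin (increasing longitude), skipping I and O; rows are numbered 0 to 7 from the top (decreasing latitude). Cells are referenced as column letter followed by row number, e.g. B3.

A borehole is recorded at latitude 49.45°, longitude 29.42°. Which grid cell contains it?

B2

Column index: ⌊(29.42 − 26.10) / 2.15⌋ = ⌊1.544⌋ = 1 → column B
Row offset from origin: ⌊(49.45 − 42.47) / 1.24⌋ = ⌊5.629⌋ = 5 → row 2 (counted from top)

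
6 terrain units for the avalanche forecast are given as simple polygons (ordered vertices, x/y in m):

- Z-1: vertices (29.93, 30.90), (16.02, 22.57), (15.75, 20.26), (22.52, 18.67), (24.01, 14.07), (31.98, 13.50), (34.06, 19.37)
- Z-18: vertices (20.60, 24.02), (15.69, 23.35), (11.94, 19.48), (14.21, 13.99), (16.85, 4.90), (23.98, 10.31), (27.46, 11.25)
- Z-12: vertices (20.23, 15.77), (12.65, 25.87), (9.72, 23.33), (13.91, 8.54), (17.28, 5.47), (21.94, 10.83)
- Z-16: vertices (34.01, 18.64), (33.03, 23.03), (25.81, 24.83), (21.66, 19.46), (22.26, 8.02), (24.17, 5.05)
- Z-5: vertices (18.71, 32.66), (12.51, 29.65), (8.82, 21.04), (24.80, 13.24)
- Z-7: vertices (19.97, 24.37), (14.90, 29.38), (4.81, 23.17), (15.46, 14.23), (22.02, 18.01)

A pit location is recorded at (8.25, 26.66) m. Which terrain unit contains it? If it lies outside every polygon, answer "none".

Cast a ray rightward from (8.25, 26.66). For each polygon, the edges (by vertex number in listed order) whose endpoints lie on opposite sides of y = 26.66, where each meets that height, and whether that is right or left of the point:
Z-1: 1–2 at x≈22.850 (right), 7–1 at x≈31.449 (right) → 2 crossings.
Z-18: no edge straddles that height → 0 crossings.
Z-12: no edge straddles that height → 0 crossings.
Z-16: no edge straddles that height → 0 crossings.
Z-5: 2–3 at x≈11.229 (right), 4–1 at x≈20.592 (right) → 2 crossings.
Z-7: 1–2 at x≈17.653 (right), 2–3 at x≈10.481 (right) → 2 crossings.
All counts are even, so the point lies outside every listed polygon.

none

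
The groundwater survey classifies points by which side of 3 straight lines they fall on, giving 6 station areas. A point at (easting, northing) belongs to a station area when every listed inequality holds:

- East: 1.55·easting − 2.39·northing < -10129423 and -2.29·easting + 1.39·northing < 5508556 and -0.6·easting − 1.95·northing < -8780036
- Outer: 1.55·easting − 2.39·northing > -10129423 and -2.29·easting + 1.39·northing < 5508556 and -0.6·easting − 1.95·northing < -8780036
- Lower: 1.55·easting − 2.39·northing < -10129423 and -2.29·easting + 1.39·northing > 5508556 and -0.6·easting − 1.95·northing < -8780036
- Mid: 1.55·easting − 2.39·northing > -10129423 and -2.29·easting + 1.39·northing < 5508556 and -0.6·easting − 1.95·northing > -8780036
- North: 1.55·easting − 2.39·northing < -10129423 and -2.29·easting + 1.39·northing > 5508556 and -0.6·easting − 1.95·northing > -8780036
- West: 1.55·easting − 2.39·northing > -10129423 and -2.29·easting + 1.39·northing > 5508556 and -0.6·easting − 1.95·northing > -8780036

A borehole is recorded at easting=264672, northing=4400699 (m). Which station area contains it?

West

1.55·264672 − 2.39·4400699 = -10107429.010, which is > -10129423
-2.29·264672 + 1.39·4400699 = 5510872.730, which is > 5508556
-0.6·264672 − 1.95·4400699 = -8740166.250, which is > -8780036
This sign pattern matches West.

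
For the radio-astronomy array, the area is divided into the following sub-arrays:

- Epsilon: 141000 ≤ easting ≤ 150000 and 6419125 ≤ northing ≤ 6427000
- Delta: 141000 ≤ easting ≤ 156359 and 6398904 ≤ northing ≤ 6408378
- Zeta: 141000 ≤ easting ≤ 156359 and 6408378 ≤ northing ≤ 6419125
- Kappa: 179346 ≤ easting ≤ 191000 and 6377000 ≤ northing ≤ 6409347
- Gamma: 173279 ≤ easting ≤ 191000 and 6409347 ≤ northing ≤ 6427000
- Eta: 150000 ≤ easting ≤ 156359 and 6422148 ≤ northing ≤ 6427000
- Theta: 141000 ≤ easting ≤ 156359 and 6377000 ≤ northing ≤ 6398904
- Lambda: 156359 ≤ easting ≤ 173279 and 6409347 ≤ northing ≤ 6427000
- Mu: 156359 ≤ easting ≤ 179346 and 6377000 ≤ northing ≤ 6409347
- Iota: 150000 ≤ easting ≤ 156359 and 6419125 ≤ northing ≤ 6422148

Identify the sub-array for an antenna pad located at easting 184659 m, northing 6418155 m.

The point has easting = 184659 and northing = 6418155.
Only Gamma satisfies 173279 ≤ easting ≤ 191000 and 6409347 ≤ northing ≤ 6427000.

Gamma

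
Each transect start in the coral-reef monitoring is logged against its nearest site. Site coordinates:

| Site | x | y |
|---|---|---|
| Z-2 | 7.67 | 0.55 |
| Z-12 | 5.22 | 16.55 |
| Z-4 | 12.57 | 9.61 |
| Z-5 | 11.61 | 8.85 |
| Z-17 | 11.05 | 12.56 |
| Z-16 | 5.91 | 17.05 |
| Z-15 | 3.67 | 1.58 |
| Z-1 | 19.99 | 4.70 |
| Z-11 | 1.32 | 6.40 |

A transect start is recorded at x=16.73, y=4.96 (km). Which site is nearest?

Z-1

Squared distances to each site:
Z-2: 101.532; Z-12: 266.808; Z-4: 38.928; Z-5: 41.347; Z-17: 90.022; Z-16: 263.240; Z-15: 181.988; Z-1: 10.695; Z-11: 239.542.
Minimum at Z-1.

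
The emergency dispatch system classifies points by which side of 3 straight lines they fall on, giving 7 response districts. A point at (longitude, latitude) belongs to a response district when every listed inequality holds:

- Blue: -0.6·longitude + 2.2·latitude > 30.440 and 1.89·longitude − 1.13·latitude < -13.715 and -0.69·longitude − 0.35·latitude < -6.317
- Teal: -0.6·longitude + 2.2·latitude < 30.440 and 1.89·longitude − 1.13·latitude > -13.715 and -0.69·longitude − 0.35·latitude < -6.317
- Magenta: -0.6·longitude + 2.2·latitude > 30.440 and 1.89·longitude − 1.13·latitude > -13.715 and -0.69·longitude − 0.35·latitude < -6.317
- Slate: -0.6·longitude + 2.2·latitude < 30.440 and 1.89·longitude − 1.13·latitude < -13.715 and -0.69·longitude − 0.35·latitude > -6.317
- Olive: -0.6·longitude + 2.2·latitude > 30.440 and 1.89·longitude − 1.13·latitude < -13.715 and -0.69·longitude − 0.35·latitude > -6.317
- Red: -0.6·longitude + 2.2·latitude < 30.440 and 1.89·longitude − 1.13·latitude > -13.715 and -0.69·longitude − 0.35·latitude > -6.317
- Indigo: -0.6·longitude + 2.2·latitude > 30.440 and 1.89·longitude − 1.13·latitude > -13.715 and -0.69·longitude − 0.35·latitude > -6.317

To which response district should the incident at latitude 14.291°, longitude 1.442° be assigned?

Indigo

-0.6·1.442 + 2.2·14.291 = 30.575, which is > 30.440
1.89·1.442 − 1.13·14.291 = -13.423, which is > -13.715
-0.69·1.442 − 0.35·14.291 = -5.997, which is > -6.317
This sign pattern matches Indigo.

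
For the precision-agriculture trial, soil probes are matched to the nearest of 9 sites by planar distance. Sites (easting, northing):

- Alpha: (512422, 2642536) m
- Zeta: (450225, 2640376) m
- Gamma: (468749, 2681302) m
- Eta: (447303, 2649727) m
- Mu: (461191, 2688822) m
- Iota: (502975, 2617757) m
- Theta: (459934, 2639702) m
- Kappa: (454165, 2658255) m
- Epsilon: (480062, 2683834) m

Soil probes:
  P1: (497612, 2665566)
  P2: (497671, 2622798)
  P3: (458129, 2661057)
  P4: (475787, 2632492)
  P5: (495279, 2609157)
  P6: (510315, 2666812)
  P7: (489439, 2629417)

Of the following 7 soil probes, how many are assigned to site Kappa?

1

P1 → Epsilon
P2 → Iota
P3 → Kappa
P4 → Theta
P5 → Iota
P6 → Alpha
P7 → Iota
1 of the 7 goes to Kappa.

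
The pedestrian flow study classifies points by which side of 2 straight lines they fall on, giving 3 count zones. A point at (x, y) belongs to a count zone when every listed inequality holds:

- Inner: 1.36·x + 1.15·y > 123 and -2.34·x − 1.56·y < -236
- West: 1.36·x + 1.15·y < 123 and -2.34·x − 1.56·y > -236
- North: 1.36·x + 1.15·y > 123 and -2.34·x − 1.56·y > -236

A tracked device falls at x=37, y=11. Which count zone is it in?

West

1.36·37 + 1.15·11 = 62.970, which is < 123
-2.34·37 − 1.56·11 = -103.740, which is > -236
This sign pattern matches West.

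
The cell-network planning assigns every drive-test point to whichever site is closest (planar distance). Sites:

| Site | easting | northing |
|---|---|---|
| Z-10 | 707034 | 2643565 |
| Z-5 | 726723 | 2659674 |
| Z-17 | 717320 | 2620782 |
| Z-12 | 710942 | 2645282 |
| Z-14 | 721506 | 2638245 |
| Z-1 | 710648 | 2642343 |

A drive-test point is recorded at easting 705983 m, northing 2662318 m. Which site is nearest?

Z-12

Squared distances to each site:
Z-10: 352779610.000; Z-5: 437138336.000; Z-17: 1853766865.000; Z-12: 314816977.000; Z-14: 820472858.000; Z-1: 420762850.000.
Minimum at Z-12.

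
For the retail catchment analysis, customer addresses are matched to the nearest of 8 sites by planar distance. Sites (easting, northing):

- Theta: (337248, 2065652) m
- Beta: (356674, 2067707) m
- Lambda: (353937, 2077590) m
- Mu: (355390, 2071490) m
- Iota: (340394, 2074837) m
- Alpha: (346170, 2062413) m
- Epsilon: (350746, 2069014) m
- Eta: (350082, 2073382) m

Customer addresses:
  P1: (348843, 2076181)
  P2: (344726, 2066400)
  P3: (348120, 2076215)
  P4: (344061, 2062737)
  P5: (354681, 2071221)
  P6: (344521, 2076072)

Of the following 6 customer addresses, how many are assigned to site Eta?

P1 → Eta
P2 → Alpha
P3 → Eta
P4 → Alpha
P5 → Mu
P6 → Iota
2 of the 6 go to Eta.

2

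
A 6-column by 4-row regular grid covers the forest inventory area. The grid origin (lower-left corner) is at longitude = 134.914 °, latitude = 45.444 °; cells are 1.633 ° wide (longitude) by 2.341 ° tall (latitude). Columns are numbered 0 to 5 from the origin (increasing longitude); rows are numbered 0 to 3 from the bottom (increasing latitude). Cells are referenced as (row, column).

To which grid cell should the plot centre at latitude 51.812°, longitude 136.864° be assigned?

(2, 1)

Column index: ⌊(136.864 − 134.914) / 1.633⌋ = ⌊1.194⌋ = 1
Row offset from origin: ⌊(51.812 − 45.444) / 2.341⌋ = ⌊2.720⌋ = 2 → row 2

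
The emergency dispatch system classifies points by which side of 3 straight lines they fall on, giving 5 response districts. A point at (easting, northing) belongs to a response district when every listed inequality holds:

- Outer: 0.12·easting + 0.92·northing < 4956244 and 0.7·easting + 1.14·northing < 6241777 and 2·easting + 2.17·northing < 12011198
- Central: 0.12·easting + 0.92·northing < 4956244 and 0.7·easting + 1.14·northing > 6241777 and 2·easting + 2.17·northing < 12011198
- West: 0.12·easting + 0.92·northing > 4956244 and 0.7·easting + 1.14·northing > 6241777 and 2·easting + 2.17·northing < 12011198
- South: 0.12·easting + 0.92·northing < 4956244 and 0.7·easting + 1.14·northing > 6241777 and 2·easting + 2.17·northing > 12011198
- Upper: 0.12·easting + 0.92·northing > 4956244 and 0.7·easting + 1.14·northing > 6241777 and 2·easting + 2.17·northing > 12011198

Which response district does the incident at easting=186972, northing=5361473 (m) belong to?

Central

0.12·186972 + 0.92·5361473 = 4954991.800, which is < 4956244
0.7·186972 + 1.14·5361473 = 6242959.620, which is > 6241777
2·186972 + 2.17·5361473 = 12008340.410, which is < 12011198
This sign pattern matches Central.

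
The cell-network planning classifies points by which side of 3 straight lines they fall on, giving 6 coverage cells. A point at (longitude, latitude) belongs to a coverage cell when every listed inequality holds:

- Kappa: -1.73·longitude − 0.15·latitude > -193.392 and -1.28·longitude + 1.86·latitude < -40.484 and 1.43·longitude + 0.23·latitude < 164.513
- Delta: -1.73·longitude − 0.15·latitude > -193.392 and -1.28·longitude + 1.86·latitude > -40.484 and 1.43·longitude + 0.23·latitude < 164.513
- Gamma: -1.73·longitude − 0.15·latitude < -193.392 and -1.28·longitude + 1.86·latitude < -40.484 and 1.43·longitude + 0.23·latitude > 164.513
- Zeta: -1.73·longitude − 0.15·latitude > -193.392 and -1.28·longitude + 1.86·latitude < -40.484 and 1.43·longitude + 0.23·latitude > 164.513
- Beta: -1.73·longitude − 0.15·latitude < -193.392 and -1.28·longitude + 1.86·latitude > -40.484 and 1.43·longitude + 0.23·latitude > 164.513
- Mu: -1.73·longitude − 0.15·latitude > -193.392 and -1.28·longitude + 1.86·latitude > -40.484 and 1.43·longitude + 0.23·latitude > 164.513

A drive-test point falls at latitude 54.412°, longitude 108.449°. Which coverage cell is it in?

Beta

-1.73·108.449 − 0.15·54.412 = -195.779, which is < -193.392
-1.28·108.449 + 1.86·54.412 = -37.608, which is > -40.484
1.43·108.449 + 0.23·54.412 = 167.597, which is > 164.513
This sign pattern matches Beta.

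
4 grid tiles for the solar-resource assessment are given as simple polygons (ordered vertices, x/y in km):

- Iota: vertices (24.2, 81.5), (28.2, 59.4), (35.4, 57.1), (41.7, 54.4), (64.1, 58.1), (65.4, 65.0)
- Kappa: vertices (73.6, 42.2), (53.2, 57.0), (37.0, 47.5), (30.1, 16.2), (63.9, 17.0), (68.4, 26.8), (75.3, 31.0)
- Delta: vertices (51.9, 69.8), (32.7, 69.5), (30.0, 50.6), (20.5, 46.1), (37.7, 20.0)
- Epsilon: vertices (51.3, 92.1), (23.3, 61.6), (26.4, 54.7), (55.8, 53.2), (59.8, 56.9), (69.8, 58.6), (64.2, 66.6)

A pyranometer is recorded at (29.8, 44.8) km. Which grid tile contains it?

Cast a ray rightward from (29.8, 44.8). For each polygon, the edges (by vertex number in listed order) whose endpoints lie on opposite sides of y = 44.8, where each meets that height, and whether that is right or left of the point:
Iota: no edge straddles that height → 0 crossings.
Kappa: 1–2 at x≈70.02 (right), 3–4 at x≈36.40 (right) → 2 crossings.
Delta: 4–5 at x≈21.36 (left), 5–1 at x≈44.77 (right) → 1 crossing.
Epsilon: no edge straddles that height → 0 crossings.
Only Delta has an odd count, so the point is inside Delta.

Delta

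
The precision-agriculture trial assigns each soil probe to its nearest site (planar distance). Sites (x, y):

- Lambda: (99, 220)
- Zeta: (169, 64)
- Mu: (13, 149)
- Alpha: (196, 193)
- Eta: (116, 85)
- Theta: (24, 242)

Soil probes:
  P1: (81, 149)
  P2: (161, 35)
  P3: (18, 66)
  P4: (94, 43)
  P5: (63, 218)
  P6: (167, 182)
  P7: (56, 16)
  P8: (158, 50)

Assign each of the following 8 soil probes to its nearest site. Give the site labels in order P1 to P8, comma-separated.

Mu, Zeta, Mu, Eta, Lambda, Alpha, Eta, Zeta

P1 → Mu (d²=4624.00)
P2 → Zeta (d²=905.00)
P3 → Mu (d²=6914.00)
P4 → Eta (d²=2248.00)
P5 → Lambda (d²=1300.00)
P6 → Alpha (d²=962.00)
P7 → Eta (d²=8361.00)
P8 → Zeta (d²=317.00)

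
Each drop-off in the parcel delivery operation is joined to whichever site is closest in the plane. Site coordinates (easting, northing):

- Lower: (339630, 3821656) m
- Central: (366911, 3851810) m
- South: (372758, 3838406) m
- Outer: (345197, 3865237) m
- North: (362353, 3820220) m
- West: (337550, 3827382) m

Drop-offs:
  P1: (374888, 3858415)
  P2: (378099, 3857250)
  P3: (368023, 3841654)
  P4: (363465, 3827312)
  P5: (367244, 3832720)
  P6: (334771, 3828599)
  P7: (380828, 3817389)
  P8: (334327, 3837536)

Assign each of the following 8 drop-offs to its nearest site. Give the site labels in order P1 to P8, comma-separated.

Central, Central, South, North, South, West, North, West

P1 → Central (d²=107258554.00)
P2 → Central (d²=154764944.00)
P3 → South (d²=32969729.00)
P4 → North (d²=51533008.00)
P5 → South (d²=62734792.00)
P6 → West (d²=9203930.00)
P7 → North (d²=349340186.00)
P8 → West (d²=113491445.00)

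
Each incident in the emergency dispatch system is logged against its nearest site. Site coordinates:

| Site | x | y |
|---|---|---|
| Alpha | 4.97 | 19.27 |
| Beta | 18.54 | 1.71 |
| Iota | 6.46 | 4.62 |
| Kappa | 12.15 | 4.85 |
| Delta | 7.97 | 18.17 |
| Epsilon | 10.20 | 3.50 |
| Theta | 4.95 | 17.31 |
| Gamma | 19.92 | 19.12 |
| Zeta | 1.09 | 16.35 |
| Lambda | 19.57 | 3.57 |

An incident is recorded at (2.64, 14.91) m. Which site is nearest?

Squared distances to each site:
Alpha: 24.438; Beta: 427.050; Iota: 120.476; Kappa: 191.644; Delta: 39.037; Epsilon: 187.342; Theta: 11.096; Gamma: 316.323; Zeta: 4.476; Lambda: 415.220.
Minimum at Zeta.

Zeta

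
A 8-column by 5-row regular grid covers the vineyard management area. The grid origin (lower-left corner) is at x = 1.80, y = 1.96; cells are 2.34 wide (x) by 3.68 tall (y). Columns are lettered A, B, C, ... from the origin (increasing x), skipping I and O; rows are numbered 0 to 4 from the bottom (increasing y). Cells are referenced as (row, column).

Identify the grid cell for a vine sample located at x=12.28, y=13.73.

Column index: ⌊(12.28 − 1.80) / 2.34⌋ = ⌊4.479⌋ = 4 → column E
Row offset from origin: ⌊(13.73 − 1.96) / 3.68⌋ = ⌊3.198⌋ = 3 → row 3

(3, E)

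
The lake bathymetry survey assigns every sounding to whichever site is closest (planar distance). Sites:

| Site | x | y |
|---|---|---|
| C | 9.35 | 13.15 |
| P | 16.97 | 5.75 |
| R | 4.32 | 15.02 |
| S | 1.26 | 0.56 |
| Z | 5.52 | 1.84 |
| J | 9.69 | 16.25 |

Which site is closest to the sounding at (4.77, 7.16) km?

Z

Squared distances to each site:
C: 56.857; P: 150.828; R: 61.982; S: 55.880; Z: 28.865; J: 106.835.
Minimum at Z.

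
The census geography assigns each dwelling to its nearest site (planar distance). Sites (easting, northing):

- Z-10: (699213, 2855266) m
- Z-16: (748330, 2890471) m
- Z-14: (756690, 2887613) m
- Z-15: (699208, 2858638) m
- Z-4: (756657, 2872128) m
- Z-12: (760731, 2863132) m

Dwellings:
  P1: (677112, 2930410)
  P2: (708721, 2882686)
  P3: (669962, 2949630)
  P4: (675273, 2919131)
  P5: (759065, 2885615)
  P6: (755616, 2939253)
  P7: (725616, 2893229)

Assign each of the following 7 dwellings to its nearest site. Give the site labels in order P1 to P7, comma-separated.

Z-15, Z-15, Z-15, Z-15, Z-14, Z-16, Z-16

P1 → Z-15 (d²=5639453200.00)
P2 → Z-15 (d²=668803473.00)
P3 → Z-15 (d²=9134872580.00)
P4 → Z-15 (d²=4232287274.00)
P5 → Z-14 (d²=9632629.00)
P6 → Z-16 (d²=2432769320.00)
P7 → Z-16 (d²=523532360.00)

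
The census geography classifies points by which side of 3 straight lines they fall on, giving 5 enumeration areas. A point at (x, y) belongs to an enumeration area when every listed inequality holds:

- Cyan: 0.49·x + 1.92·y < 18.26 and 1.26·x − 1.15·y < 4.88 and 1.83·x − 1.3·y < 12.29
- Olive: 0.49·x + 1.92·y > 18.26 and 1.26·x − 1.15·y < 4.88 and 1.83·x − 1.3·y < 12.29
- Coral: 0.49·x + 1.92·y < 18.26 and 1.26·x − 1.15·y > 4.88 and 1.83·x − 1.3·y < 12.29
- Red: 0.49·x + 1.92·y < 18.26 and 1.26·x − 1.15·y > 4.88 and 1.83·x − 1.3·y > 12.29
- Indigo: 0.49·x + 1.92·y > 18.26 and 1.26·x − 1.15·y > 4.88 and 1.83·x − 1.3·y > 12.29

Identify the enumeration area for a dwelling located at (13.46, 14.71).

0.49·13.46 + 1.92·14.71 = 34.839, which is > 18.26
1.26·13.46 − 1.15·14.71 = 0.043, which is < 4.88
1.83·13.46 − 1.3·14.71 = 5.509, which is < 12.29
This sign pattern matches Olive.

Olive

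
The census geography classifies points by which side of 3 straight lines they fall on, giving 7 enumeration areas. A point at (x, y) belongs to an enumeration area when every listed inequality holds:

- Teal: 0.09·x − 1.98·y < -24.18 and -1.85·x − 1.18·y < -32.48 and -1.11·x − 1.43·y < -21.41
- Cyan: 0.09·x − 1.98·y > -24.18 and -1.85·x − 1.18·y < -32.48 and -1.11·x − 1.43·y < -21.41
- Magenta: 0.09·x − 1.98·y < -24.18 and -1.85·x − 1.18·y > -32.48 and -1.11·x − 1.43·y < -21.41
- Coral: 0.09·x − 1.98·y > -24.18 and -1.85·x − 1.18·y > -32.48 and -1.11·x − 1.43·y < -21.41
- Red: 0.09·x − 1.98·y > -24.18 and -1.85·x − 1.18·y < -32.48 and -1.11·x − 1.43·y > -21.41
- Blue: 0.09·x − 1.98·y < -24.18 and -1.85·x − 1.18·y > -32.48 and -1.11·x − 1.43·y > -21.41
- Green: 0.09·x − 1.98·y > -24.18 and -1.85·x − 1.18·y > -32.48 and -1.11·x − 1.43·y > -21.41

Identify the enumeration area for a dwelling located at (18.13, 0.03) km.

0.09·18.13 − 1.98·0.03 = 1.572, which is > -24.18
-1.85·18.13 − 1.18·0.03 = -33.576, which is < -32.48
-1.11·18.13 − 1.43·0.03 = -20.167, which is > -21.41
This sign pattern matches Red.

Red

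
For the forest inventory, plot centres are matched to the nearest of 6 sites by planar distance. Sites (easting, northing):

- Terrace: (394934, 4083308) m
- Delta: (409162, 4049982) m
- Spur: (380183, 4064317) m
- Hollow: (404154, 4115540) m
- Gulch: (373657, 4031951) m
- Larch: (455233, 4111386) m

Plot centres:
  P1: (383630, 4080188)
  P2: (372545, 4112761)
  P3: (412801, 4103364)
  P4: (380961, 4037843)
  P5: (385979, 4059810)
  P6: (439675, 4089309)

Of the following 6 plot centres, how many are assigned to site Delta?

P1 → Terrace
P2 → Hollow
P3 → Hollow
P4 → Gulch
P5 → Spur
P6 → Larch
0 of the 6 go to Delta.

0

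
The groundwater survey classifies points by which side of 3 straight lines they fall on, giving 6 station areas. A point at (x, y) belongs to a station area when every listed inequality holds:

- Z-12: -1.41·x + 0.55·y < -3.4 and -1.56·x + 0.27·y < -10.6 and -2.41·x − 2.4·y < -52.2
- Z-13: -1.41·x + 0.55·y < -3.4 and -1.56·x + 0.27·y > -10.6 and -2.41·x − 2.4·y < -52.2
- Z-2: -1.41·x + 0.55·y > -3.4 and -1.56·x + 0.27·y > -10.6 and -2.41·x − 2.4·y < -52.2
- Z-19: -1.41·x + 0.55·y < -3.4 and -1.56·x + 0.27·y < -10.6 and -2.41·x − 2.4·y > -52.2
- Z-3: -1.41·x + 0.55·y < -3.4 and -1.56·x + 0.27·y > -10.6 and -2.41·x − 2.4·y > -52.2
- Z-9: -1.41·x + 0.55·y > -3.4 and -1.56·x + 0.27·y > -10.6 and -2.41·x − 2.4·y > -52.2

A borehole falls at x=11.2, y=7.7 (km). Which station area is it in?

-1.41·11.2 + 0.55·7.7 = -11.557, which is < -3.4
-1.56·11.2 + 0.27·7.7 = -15.393, which is < -10.6
-2.41·11.2 − 2.4·7.7 = -45.472, which is > -52.2
This sign pattern matches Z-19.

Z-19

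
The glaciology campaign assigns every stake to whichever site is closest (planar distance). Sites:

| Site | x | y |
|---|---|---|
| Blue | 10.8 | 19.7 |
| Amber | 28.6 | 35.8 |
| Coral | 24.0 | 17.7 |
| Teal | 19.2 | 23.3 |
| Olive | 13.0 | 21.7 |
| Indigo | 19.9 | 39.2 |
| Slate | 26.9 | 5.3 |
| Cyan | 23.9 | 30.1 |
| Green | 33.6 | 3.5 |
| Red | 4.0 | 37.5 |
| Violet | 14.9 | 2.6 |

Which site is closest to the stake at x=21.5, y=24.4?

Squared distances to each site:
Blue: 136.580; Amber: 180.370; Coral: 51.140; Teal: 6.500; Olive: 79.540; Indigo: 221.600; Slate: 393.970; Cyan: 38.250; Green: 583.220; Red: 477.860; Violet: 518.800.
Minimum at Teal.

Teal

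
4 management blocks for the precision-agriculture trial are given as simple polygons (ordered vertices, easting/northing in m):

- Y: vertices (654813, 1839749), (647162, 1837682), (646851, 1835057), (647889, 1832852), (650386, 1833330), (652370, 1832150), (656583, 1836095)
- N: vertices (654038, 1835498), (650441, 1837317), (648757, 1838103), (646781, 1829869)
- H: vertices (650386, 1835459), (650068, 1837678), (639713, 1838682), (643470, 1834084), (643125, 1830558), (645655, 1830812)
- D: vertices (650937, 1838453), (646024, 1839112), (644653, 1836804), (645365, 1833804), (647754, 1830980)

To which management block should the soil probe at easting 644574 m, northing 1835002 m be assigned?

Cast a ray rightward from (644574, 1835002). For each polygon, the edges (by vertex number in listed order) whose endpoints lie on opposite sides of northing = 1835002, where each meets that height, and whether that is right or left of the point:
Y: 3–4 at easting≈646876.9 (right), 6–7 at easting≈655415.7 (right) → 2 crossings.
N: 3–4 at easting≈648012.8 (right), 4–1 at easting≈653398.5 (right) → 2 crossings.
H: 3–4 at easting≈642719.9 (left), 6–1 at easting≈649920.7 (right) → 1 crossing.
D: 3–4 at easting≈645080.7 (right), 5–1 at easting≈649467.1 (right) → 2 crossings.
Only H has an odd count, so the point is inside H.

H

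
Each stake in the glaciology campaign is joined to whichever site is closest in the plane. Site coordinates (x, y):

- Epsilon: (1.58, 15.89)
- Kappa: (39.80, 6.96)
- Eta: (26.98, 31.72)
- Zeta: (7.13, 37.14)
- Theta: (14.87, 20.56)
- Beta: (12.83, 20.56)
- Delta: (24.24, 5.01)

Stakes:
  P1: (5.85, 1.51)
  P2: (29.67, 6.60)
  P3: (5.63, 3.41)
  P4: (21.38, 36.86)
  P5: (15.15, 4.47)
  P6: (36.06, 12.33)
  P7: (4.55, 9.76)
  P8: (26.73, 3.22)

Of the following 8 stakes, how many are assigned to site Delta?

P1 → Epsilon
P2 → Delta
P3 → Epsilon
P4 → Eta
P5 → Delta
P6 → Kappa
P7 → Epsilon
P8 → Delta
3 of the 8 go to Delta.

3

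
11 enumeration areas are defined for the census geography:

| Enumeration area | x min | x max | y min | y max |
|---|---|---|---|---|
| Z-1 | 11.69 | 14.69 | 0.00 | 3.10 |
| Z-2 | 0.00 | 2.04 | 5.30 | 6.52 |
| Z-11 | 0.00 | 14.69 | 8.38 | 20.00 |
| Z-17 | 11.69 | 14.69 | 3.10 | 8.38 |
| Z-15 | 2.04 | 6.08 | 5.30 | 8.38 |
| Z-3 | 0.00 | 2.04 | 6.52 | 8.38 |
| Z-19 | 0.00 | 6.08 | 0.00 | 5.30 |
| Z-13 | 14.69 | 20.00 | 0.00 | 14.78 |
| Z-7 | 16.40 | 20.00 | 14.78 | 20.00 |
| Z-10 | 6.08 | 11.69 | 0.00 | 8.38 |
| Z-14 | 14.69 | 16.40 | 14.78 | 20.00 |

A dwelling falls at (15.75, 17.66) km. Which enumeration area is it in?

The point has x = 15.75 and y = 17.66.
Only Z-14 satisfies 14.69 ≤ x ≤ 16.40 and 14.78 ≤ y ≤ 20.00.

Z-14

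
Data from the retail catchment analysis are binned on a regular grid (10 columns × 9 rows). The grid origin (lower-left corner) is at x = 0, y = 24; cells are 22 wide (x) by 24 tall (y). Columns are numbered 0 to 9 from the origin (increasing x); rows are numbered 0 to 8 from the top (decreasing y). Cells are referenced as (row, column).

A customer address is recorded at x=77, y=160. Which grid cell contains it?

Column index: ⌊(77 − 0) / 22⌋ = ⌊3.500⌋ = 3
Row offset from origin: ⌊(160 − 24) / 24⌋ = ⌊5.667⌋ = 5 → row 3 (counted from top)

(3, 3)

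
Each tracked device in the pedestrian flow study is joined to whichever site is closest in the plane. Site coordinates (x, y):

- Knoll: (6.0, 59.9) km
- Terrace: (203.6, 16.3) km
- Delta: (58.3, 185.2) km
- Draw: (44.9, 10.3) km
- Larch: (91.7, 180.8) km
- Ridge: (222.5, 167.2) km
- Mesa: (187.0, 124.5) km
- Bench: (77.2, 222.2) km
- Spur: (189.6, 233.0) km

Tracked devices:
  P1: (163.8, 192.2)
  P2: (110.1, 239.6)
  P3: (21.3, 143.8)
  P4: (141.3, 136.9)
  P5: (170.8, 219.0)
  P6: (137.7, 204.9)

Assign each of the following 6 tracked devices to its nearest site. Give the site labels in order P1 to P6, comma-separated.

Spur, Bench, Delta, Mesa, Spur, Larch

P1 → Spur (d²=2330.28)
P2 → Bench (d²=1385.17)
P3 → Delta (d²=3082.96)
P4 → Mesa (d²=2242.25)
P5 → Spur (d²=549.44)
P6 → Larch (d²=2696.81)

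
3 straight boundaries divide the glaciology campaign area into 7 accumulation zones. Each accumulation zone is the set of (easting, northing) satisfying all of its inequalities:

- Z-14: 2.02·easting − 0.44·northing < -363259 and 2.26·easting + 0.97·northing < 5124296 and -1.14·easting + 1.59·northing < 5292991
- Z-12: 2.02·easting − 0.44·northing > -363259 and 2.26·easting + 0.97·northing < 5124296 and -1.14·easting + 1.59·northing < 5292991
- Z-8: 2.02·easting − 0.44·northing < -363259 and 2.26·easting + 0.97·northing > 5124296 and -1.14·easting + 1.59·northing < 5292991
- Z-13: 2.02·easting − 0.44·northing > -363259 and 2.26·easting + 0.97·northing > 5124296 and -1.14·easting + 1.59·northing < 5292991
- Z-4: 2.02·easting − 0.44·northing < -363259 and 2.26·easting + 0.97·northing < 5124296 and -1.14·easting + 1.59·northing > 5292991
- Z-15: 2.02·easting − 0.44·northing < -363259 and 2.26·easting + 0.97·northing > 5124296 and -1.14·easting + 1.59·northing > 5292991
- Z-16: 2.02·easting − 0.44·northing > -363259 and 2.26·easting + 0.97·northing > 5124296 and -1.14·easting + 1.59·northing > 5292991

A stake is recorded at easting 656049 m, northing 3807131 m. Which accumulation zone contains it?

2.02·656049 − 0.44·3807131 = -349918.660, which is > -363259
2.26·656049 + 0.97·3807131 = 5175587.810, which is > 5124296
-1.14·656049 + 1.59·3807131 = 5305442.430, which is > 5292991
This sign pattern matches Z-16.

Z-16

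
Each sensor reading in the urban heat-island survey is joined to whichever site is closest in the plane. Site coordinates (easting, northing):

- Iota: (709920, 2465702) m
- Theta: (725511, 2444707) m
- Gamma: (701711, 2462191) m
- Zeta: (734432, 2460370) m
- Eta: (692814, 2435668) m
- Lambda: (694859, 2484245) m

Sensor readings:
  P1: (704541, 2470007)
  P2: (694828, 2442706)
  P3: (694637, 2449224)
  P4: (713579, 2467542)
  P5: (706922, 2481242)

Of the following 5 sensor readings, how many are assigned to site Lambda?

P1 → Iota
P2 → Eta
P3 → Eta
P4 → Iota
P5 → Lambda
1 of the 5 goes to Lambda.

1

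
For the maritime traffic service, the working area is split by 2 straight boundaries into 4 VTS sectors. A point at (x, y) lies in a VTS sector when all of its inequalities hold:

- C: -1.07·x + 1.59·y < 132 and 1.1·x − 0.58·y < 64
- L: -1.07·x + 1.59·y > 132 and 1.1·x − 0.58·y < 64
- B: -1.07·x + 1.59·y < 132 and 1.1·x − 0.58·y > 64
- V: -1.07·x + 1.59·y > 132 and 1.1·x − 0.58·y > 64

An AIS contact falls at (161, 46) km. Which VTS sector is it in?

-1.07·161 + 1.59·46 = -99.130, which is < 132
1.1·161 − 0.58·46 = 150.420, which is > 64
This sign pattern matches B.

B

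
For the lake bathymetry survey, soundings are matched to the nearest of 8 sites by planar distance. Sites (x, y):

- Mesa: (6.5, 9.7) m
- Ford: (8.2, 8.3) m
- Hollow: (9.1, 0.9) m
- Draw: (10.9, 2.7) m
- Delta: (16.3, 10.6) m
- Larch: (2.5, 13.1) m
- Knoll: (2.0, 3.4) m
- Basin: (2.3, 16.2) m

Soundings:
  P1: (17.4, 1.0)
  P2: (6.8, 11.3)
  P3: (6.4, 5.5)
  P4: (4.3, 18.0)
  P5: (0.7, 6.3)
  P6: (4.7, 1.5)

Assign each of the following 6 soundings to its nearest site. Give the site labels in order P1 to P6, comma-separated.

Draw, Mesa, Ford, Basin, Knoll, Knoll

P1 → Draw (d²=45.14)
P2 → Mesa (d²=2.65)
P3 → Ford (d²=11.08)
P4 → Basin (d²=7.24)
P5 → Knoll (d²=10.10)
P6 → Knoll (d²=10.90)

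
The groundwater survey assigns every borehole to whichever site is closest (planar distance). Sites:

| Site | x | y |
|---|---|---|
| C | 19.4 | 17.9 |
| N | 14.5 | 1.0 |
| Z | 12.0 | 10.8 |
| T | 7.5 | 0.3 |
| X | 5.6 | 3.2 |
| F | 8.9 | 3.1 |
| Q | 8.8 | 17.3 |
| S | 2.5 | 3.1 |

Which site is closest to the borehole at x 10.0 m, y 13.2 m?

Squared distances to each site:
C: 110.450; N: 169.090; Z: 9.760; T: 172.660; X: 119.360; F: 103.220; Q: 18.250; S: 158.260.
Minimum at Z.

Z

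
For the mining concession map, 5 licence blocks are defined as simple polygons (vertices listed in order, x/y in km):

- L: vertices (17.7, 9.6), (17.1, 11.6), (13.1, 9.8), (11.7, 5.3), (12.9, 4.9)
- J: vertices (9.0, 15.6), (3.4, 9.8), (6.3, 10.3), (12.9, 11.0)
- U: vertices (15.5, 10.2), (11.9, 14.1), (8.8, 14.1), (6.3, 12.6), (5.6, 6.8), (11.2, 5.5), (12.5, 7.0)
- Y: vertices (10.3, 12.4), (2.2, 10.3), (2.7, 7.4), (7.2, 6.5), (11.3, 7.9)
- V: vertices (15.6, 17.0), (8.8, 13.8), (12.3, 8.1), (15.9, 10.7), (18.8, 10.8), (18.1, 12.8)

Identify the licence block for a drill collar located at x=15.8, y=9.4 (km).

Cast a ray rightward from (15.8, 9.4). For each polygon, the edges (by vertex number in listed order) whose endpoints lie on opposite sides of y = 9.4, where each meets that height, and whether that is right or left of the point:
L: 3–4 at x≈12.98 (left), 5–1 at x≈17.50 (right) → 1 crossing.
J: no edge straddles that height → 0 crossings.
U: 4–5 at x≈5.91 (left), 7–1 at x≈14.75 (left) → 0 crossings.
Y: 2–3 at x≈2.36 (left), 5–1 at x≈10.97 (left) → 0 crossings.
V: 2–3 at x≈11.50 (left), 3–4 at x≈14.10 (left) → 0 crossings.
Only L has an odd count, so the point is inside L.

L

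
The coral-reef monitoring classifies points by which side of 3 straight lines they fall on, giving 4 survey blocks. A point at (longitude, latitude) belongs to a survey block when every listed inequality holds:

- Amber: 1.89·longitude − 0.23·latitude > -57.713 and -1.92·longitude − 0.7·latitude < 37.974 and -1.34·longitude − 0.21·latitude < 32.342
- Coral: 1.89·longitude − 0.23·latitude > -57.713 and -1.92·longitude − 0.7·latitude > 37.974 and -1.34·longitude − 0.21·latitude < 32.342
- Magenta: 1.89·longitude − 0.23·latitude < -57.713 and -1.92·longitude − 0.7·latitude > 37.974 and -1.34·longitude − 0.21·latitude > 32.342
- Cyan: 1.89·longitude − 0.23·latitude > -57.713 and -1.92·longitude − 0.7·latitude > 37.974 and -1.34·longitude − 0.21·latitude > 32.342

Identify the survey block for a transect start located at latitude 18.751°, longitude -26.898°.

1.89·-26.898 − 0.23·18.751 = -55.150, which is > -57.713
-1.92·-26.898 − 0.7·18.751 = 38.518, which is > 37.974
-1.34·-26.898 − 0.21·18.751 = 32.106, which is < 32.342
This sign pattern matches Coral.

Coral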